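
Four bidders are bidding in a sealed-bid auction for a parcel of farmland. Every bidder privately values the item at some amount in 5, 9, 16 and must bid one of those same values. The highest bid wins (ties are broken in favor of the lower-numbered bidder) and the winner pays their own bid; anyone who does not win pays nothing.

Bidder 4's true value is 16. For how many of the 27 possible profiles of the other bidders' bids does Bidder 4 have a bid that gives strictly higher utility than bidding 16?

Others bid (5, 5, 5): truth gives 0; bid 9 gives 7 > 0. Violating.
Others bid (5, 5, 9): truth gives 0; no alternative beats it.
Others bid (5, 5, 16): truth gives 0; no alternative beats it.
(Checking all 27 profiles: 1 has a profitable deviation, 26 do not.)

1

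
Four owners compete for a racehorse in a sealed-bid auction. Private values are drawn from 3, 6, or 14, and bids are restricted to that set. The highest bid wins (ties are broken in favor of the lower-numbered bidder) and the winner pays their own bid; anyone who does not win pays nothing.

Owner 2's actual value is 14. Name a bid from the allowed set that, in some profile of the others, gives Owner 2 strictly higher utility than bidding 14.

6

Suppose Owner 1 bids 3, Owner 3 bids 3 and Owner 4 bids 3.
Bid 14: wins, pays 14, utility 14 - 14 = 0.
Bid 6: wins, pays 6, utility 14 - 6 = 8.
So bidding 6 beats truth here (8 > 0).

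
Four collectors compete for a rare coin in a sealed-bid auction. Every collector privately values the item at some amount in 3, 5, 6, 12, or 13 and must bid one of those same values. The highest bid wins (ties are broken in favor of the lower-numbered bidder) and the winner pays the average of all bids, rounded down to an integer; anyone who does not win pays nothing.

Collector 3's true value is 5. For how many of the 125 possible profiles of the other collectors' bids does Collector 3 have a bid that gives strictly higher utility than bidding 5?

Others bid (3, 3, 6): truth gives 0; bid 6 gives 1 > 0. Violating.
Others bid (3, 5, 3): truth gives 0; bid 6 gives 1 > 0. Violating.
Others bid (3, 5, 5): truth gives 0; bid 6 gives 1 > 0. Violating.
Others bid (5, 3, 3): truth gives 0; bid 6 gives 1 > 0. Violating.
Others bid (3, 3, 3): truth gives 2; no alternative beats it.
Others bid (3, 3, 5): truth gives 1; no alternative beats it.
(Checking all 125 profiles: 6 have a profitable deviation, 119 do not.)

6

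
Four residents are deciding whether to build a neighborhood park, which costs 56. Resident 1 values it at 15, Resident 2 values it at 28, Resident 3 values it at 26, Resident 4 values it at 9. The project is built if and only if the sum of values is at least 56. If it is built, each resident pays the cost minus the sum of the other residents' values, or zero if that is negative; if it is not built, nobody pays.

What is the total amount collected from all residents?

10

Total value 78 ≥ cost 56, so it is built.
Resident 1: others sum to 63; max(0, 56 - 63) = 0.
Resident 2: others sum to 50; max(0, 56 - 50) = 6.
Resident 3: others sum to 52; max(0, 56 - 52) = 4.
Resident 4: others sum to 69; max(0, 56 - 69) = 0.
Total collected = 0 + 6 + 4 + 0 = 10.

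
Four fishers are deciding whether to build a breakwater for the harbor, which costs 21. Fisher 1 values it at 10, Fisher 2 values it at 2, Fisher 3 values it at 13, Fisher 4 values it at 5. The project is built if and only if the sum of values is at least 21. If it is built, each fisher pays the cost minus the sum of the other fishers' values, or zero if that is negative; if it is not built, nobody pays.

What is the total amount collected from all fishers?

Total value 30 ≥ cost 21, so it is built.
Fisher 1: others sum to 20; max(0, 21 - 20) = 1.
Fisher 2: others sum to 28; max(0, 21 - 28) = 0.
Fisher 3: others sum to 17; max(0, 21 - 17) = 4.
Fisher 4: others sum to 25; max(0, 21 - 25) = 0.
Total collected = 1 + 0 + 4 + 0 = 5.

5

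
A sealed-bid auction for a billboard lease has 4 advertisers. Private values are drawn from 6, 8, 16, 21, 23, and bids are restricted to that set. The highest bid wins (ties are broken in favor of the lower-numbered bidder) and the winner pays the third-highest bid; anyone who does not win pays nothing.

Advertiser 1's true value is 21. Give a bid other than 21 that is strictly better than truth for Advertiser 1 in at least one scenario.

Suppose Advertiser 2 bids 6, Advertiser 3 bids 6 and Advertiser 4 bids 23.
Bid 21: loses, pays 0, utility 0.
Bid 23: wins, pays 6, utility 21 - 6 = 15.
So bidding 23 beats truth here (15 > 0).

23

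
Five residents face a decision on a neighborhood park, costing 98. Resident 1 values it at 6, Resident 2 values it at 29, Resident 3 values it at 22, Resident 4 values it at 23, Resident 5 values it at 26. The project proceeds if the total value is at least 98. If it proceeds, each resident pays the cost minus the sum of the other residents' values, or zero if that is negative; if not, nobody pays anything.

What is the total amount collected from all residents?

68

Total value 106 ≥ cost 98, so it is built.
Resident 1: others sum to 100; max(0, 98 - 100) = 0.
Resident 2: others sum to 77; max(0, 98 - 77) = 21.
Resident 3: others sum to 84; max(0, 98 - 84) = 14.
Resident 4: others sum to 83; max(0, 98 - 83) = 15.
Resident 5: others sum to 80; max(0, 98 - 80) = 18.
Total collected = 0 + 21 + 14 + 15 + 18 = 68.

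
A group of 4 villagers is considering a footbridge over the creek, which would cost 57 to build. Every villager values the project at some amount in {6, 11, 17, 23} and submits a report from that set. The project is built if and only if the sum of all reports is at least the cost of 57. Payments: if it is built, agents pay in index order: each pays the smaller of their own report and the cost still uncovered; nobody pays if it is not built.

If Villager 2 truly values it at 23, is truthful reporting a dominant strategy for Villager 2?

Consider the case where Villager 1 reports 6, Villager 3 reports 11 and Villager 4 reports 23.
Truthful report 23: project built, pays 23, utility 23 - 23 = 0.
Report 17 instead: project built, pays 17, utility 23 - 17 = 6.
Since 6 > 0, reporting 17 is strictly better here, so truthful reporting is not dominant.

No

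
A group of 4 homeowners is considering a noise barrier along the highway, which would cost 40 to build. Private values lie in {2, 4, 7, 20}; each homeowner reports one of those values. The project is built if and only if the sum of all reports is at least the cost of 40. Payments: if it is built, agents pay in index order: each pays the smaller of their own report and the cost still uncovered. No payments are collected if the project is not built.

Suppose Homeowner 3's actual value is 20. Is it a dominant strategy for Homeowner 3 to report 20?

Consider the case where Homeowner 1 reports 2, Homeowner 2 reports 20 and Homeowner 4 reports 20.
Truthful report 20: project built, pays 18, utility 20 - 18 = 2.
Report 2 instead: project built, pays 2, utility 20 - 2 = 18.
Since 18 > 2, reporting 2 is strictly better here, so truthful reporting is not dominant.

No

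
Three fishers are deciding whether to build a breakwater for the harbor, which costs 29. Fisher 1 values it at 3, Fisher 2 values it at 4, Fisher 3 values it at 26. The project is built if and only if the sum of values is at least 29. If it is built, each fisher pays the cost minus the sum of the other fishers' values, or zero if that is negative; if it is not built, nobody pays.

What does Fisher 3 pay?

Total value 33 ≥ cost 29, so the project is built.
The other fishers' values sum to 7.
Cost minus that sum is 29 - 7 = 22.

22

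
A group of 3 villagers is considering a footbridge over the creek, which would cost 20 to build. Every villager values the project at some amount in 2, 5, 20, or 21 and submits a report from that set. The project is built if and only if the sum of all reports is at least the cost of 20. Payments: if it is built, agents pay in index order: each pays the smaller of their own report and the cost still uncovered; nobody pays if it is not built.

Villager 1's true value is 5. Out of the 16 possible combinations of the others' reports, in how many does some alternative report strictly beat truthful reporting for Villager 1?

12

Others report (2, 20): truth gives 0; report 2 gives 3 > 0. Violating.
Others report (2, 21): truth gives 0; report 2 gives 3 > 0. Violating.
Others report (5, 20): truth gives 0; report 2 gives 3 > 0. Violating.
Others report (5, 21): truth gives 0; report 2 gives 3 > 0. Violating.
Others report (2, 2): truth gives 0; no alternative beats it.
Others report (2, 5): truth gives 0; no alternative beats it.
(Checking all 16 profiles: 12 have a profitable deviation, 4 do not.)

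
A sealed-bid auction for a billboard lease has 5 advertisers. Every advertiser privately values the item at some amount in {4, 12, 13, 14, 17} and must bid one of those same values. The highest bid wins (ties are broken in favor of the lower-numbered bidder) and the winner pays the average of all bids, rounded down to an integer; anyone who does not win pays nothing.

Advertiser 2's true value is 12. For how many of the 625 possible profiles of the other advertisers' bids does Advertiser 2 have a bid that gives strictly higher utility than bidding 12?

175

Others bid (4, 4, 4, 13): truth gives 0; bid 13 gives 5 > 0. Violating.
Others bid (4, 4, 4, 14): truth gives 0; bid 14 gives 4 > 0. Violating.
Others bid (4, 4, 4, 17): truth gives 0; bid 17 gives 3 > 0. Violating.
Others bid (4, 4, 12, 13): truth gives 0; bid 13 gives 3 > 0. Violating.
Others bid (4, 4, 4, 4): truth gives 7; no alternative beats it.
Others bid (4, 4, 4, 12): truth gives 5; no alternative beats it.
(Checking all 625 profiles: 175 have a profitable deviation, 450 do not.)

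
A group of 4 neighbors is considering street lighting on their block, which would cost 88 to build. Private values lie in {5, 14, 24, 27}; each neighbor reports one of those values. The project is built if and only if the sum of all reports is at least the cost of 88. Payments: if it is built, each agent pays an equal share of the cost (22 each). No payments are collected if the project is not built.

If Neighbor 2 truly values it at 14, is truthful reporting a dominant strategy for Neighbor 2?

Consider the case where Neighbor 1 reports 24, Neighbor 3 reports 24 and Neighbor 4 reports 27.
Truthful report 14: project built, pays 22, utility 14 - 22 = -8.
Report 5 instead: project not built, utility 0.
Since 0 > -8, reporting 5 is strictly better here, so truthful reporting is not dominant.

No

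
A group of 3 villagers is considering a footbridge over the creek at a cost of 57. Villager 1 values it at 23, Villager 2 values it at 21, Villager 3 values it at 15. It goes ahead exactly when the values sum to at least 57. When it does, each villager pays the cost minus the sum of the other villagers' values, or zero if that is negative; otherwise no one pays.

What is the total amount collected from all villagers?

Total value 59 ≥ cost 57, so it is built.
Villager 1: others sum to 36; max(0, 57 - 36) = 21.
Villager 2: others sum to 38; max(0, 57 - 38) = 19.
Villager 3: others sum to 44; max(0, 57 - 44) = 13.
Total collected = 21 + 19 + 13 = 53.

53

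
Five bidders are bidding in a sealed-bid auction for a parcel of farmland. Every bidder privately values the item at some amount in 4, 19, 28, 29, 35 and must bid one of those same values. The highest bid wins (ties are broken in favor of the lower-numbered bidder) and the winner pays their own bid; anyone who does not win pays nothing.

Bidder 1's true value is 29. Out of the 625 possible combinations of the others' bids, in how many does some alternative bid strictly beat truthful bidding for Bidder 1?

Others bid (4, 4, 4, 4): truth gives 0; bid 4 gives 25 > 0. Violating.
Others bid (4, 4, 4, 19): truth gives 0; bid 19 gives 10 > 0. Violating.
Others bid (4, 4, 4, 28): truth gives 0; bid 28 gives 1 > 0. Violating.
Others bid (4, 4, 19, 4): truth gives 0; bid 19 gives 10 > 0. Violating.
Others bid (4, 4, 4, 29): truth gives 0; no alternative beats it.
Others bid (4, 4, 4, 35): truth gives 0; no alternative beats it.
(Checking all 625 profiles: 81 have a profitable deviation, 544 do not.)

81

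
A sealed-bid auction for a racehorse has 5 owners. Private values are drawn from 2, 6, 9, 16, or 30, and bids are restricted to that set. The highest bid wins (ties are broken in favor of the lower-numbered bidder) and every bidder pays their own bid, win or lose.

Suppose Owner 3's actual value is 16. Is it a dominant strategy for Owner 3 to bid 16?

No

Consider the case where Owner 1 bids 2, Owner 2 bids 2, Owner 4 bids 2 and Owner 5 bids 2.
Truthful bid 16: wins, pays 16, utility 16 - 16 = 0.
Bid 6 instead: wins, pays 6, utility 16 - 6 = 10.
Since 10 > 0, bidding 6 is strictly better here, so truthful bidding is not dominant.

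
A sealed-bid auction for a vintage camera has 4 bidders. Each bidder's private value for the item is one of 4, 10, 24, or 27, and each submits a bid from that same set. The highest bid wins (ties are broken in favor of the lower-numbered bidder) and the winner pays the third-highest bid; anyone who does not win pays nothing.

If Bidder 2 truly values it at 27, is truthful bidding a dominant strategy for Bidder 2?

Check each profile of the others' bids and compare truth against every alternative bid.
Others bid (4, 4, 27): truth gives 23, best alternative gives 0.
Others bid (4, 27, 4): truth gives 23, best alternative gives 0.
Others bid (24, 4, 4): truth gives 23, best alternative gives 0.
Others bid (4, 10, 27): truth gives 17, best alternative gives 0.
Others bid (4, 27, 10): truth gives 17, best alternative gives 0.
Others bid (10, 4, 27): truth gives 17, best alternative gives 0.
(Remaining 58 profiles checked similarly; truth is weakly best in each.)
In every case the truthful bid is at least as good as any alternative, so it is a dominant strategy.

Yes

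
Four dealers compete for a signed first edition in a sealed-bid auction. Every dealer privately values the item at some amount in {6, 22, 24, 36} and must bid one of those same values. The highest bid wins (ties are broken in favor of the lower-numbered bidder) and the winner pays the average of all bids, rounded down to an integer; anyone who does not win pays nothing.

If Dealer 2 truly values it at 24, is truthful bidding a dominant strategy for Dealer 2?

Consider the case where Dealer 1 bids 6, Dealer 3 bids 6 and Dealer 4 bids 36.
Truthful bid 24: loses, pays 0, utility 0.
Bid 36 instead: wins, pays 21, utility 24 - 21 = 3.
Since 3 > 0, bidding 36 is strictly better here, so truthful bidding is not dominant.

No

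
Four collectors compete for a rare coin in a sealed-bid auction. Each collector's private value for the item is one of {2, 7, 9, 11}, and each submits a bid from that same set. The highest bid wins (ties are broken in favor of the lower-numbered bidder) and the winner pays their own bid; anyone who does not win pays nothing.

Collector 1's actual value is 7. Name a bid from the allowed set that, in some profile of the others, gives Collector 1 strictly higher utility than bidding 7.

2

Suppose Collector 2 bids 2, Collector 3 bids 2 and Collector 4 bids 2.
Bid 7: wins, pays 7, utility 7 - 7 = 0.
Bid 2: wins, pays 2, utility 7 - 2 = 5.
So bidding 2 beats truth here (5 > 0).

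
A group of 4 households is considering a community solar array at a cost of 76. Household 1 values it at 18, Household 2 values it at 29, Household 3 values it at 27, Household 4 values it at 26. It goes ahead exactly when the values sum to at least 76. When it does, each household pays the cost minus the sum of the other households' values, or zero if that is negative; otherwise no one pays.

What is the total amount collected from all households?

Total value 100 ≥ cost 76, so it is built.
Household 1: others sum to 82; max(0, 76 - 82) = 0.
Household 2: others sum to 71; max(0, 76 - 71) = 5.
Household 3: others sum to 73; max(0, 76 - 73) = 3.
Household 4: others sum to 74; max(0, 76 - 74) = 2.
Total collected = 0 + 5 + 3 + 2 = 10.

10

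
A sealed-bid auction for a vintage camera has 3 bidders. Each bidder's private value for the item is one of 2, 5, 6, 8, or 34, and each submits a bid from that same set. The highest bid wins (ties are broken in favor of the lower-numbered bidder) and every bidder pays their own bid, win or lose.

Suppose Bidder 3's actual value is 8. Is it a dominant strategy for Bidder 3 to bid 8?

Consider the case where Bidder 1 bids 2 and Bidder 2 bids 2.
Truthful bid 8: wins, pays 8, utility 8 - 8 = 0.
Bid 5 instead: wins, pays 5, utility 8 - 5 = 3.
Since 3 > 0, bidding 5 is strictly better here, so truthful bidding is not dominant.

No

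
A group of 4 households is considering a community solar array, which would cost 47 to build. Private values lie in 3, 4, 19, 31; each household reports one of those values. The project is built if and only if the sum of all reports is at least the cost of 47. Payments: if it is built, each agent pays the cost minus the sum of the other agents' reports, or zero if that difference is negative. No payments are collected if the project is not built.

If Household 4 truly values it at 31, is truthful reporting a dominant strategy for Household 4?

Yes

Check each profile of the others' reports and compare truth against every alternative report.
Others report (4, 4, 19): truth gives 11, best alternative gives 0.
Others report (4, 19, 4): truth gives 11, best alternative gives 0.
Others report (19, 4, 4): truth gives 11, best alternative gives 0.
Others report (3, 4, 19): truth gives 10, best alternative gives 0.
Others report (3, 19, 4): truth gives 10, best alternative gives 0.
Others report (4, 3, 19): truth gives 10, best alternative gives 0.
(Remaining 58 profiles checked similarly; truth is weakly best in each.)
In every case the truthful report is at least as good as any alternative, so it is a dominant strategy.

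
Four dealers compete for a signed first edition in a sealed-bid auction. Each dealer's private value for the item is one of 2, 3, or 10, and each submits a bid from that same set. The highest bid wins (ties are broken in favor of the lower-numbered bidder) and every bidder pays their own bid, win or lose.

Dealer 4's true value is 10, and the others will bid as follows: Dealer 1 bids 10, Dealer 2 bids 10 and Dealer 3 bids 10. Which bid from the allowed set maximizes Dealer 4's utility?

Bid 2: loses but pays 2, utility -2.
Bid 3: loses but pays 3, utility -3.
Bid 10: loses but pays 10, utility -10.
The best choice is 2 with utility -2.

2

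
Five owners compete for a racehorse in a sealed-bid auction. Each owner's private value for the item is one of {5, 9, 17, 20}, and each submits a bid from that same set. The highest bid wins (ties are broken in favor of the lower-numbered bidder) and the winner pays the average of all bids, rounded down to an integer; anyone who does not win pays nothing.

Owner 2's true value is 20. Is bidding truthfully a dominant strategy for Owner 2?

No

Consider the case where Owner 1 bids 5, Owner 3 bids 5, Owner 4 bids 5 and Owner 5 bids 5.
Truthful bid 20: wins, pays 8, utility 20 - 8 = 12.
Bid 9 instead: wins, pays 5, utility 20 - 5 = 15.
Since 15 > 12, bidding 9 is strictly better here, so truthful bidding is not dominant.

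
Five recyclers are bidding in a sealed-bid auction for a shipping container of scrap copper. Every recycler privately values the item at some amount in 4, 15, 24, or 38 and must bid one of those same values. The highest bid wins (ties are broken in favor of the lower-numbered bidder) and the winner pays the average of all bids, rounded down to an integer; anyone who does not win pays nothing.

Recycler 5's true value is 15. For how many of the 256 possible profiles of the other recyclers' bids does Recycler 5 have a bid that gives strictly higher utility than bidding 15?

18

Others bid (4, 4, 4, 15): truth gives 0; bid 24 gives 5 > 0. Violating.
Others bid (4, 4, 4, 24): truth gives 0; bid 38 gives 1 > 0. Violating.
Others bid (4, 4, 15, 4): truth gives 0; bid 24 gives 5 > 0. Violating.
Others bid (4, 4, 15, 15): truth gives 0; bid 24 gives 3 > 0. Violating.
Others bid (4, 4, 4, 4): truth gives 9; no alternative beats it.
Others bid (4, 4, 4, 38): truth gives 0; no alternative beats it.
(Checking all 256 profiles: 18 have a profitable deviation, 238 do not.)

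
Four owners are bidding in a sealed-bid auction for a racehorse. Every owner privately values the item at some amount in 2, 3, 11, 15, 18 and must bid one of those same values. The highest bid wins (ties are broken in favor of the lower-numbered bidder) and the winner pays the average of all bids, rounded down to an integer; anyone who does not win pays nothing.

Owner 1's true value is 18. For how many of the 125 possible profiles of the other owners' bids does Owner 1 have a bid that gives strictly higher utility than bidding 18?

45

Others bid (2, 2, 2): truth gives 12; bid 2 gives 16 > 12. Violating.
Others bid (2, 2, 3): truth gives 12; bid 3 gives 16 > 12. Violating.
Others bid (2, 2, 11): truth gives 10; bid 11 gives 12 > 10. Violating.
Others bid (2, 2, 15): truth gives 9; bid 15 gives 10 > 9. Violating.
Others bid (2, 2, 18): truth gives 8; no alternative beats it.
Others bid (2, 3, 18): truth gives 8; no alternative beats it.
(Checking all 125 profiles: 45 have a profitable deviation, 80 do not.)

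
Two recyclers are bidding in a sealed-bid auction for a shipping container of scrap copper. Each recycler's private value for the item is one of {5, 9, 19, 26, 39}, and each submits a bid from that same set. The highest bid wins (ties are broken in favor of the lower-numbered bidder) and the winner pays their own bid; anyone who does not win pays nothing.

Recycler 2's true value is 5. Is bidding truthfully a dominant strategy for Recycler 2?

Yes

Check each profile of the others' bids and compare truth against every alternative bid.
Others bid (5): truth gives 0, best alternative gives -4.
Others bid (9): truth gives 0, best alternative gives 0.
Others bid (19): truth gives 0, best alternative gives 0.
Others bid (26): truth gives 0, best alternative gives 0.
Others bid (39): truth gives 0, best alternative gives 0.
In every case the truthful bid is at least as good as any alternative, so it is a dominant strategy.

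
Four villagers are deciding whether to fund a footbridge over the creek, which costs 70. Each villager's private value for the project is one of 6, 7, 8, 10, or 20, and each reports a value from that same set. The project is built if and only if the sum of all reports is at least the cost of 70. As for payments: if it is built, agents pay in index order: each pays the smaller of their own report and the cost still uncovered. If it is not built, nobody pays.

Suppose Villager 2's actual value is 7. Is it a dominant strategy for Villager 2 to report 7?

Check each profile of the others' reports and compare truth against every alternative report.
Others report (6, 6, 6): truth gives 0, best alternative gives 0.
Others report (6, 6, 7): truth gives 0, best alternative gives 0.
Others report (6, 6, 8): truth gives 0, best alternative gives 0.
Others report (6, 6, 10): truth gives 0, best alternative gives 0.
Others report (6, 6, 20): truth gives 0, best alternative gives 0.
Others report (6, 7, 6): truth gives 0, best alternative gives 0.
(Remaining 119 profiles checked similarly; truth is weakly best in each.)
In every case the truthful report is at least as good as any alternative, so it is a dominant strategy.

Yes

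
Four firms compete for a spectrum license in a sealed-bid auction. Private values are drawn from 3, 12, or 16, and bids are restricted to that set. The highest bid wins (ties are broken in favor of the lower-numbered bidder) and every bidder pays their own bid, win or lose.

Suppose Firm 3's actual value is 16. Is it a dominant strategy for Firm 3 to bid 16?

Consider the case where Firm 1 bids 3, Firm 2 bids 3 and Firm 4 bids 3.
Truthful bid 16: wins, pays 16, utility 16 - 16 = 0.
Bid 12 instead: wins, pays 12, utility 16 - 12 = 4.
Since 4 > 0, bidding 12 is strictly better here, so truthful bidding is not dominant.

No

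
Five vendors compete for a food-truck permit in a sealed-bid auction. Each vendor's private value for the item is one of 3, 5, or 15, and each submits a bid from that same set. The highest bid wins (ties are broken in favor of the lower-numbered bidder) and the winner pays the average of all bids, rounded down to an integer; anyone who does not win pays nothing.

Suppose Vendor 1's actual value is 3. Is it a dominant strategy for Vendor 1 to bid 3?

Check each profile of the others' bids and compare truth against every alternative bid.
Others bid (5, 5, 5, 5): truth gives 0, best alternative gives -2.
Others bid (3, 3, 5, 5): truth gives 0, best alternative gives -1.
Others bid (3, 5, 3, 5): truth gives 0, best alternative gives -1.
Others bid (3, 5, 5, 3): truth gives 0, best alternative gives -1.
Others bid (3, 5, 5, 5): truth gives 0, best alternative gives -1.
Others bid (5, 3, 3, 5): truth gives 0, best alternative gives -1.
(Remaining 75 profiles checked similarly; truth is weakly best in each.)
In every case the truthful bid is at least as good as any alternative, so it is a dominant strategy.

Yes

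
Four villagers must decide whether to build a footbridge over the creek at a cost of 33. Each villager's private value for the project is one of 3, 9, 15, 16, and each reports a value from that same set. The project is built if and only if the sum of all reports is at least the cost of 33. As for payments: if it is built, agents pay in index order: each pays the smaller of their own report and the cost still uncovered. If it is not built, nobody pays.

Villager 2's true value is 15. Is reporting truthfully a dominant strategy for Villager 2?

Consider the case where Villager 1 reports 3, Villager 3 reports 9 and Villager 4 reports 15.
Truthful report 15: project built, pays 15, utility 15 - 15 = 0.
Report 9 instead: project built, pays 9, utility 15 - 9 = 6.
Since 6 > 0, reporting 9 is strictly better here, so truthful reporting is not dominant.

No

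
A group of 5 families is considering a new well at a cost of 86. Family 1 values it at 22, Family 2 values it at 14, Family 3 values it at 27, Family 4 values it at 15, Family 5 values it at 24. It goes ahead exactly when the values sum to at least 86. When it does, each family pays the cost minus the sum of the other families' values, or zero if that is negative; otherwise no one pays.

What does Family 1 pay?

Total value 102 ≥ cost 86, so the project is built.
The other families' values sum to 80.
Cost minus that sum is 86 - 80 = 6.

6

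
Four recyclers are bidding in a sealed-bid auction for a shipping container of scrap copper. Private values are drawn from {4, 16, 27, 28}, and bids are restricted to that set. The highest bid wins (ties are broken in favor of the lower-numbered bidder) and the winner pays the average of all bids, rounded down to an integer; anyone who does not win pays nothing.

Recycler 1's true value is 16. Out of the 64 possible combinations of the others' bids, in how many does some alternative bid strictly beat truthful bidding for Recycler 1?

Others bid (4, 4, 4): truth gives 9; bid 4 gives 12 > 9. Violating.
Others bid (4, 4, 27): truth gives 0; bid 27 gives 1 > 0. Violating.
Others bid (4, 27, 4): truth gives 0; bid 27 gives 1 > 0. Violating.
Others bid (27, 4, 4): truth gives 0; bid 27 gives 1 > 0. Violating.
Others bid (4, 4, 16): truth gives 6; no alternative beats it.
Others bid (4, 4, 28): truth gives 0; no alternative beats it.
(Checking all 64 profiles: 4 have a profitable deviation, 60 do not.)

4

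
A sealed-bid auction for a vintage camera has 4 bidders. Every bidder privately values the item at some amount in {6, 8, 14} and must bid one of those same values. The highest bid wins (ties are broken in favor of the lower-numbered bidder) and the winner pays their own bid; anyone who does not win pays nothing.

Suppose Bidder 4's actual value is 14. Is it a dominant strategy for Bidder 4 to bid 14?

No

Consider the case where Bidder 1 bids 6, Bidder 2 bids 6 and Bidder 3 bids 6.
Truthful bid 14: wins, pays 14, utility 14 - 14 = 0.
Bid 8 instead: wins, pays 8, utility 14 - 8 = 6.
Since 6 > 0, bidding 8 is strictly better here, so truthful bidding is not dominant.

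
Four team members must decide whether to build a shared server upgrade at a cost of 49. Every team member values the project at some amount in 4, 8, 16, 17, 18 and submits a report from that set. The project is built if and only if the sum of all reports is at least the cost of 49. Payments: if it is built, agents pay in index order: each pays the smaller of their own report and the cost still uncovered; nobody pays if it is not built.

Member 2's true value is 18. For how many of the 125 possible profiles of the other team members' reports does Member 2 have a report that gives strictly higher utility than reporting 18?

90

Others report (4, 16, 16): truth gives 0; report 16 gives 2 > 0. Violating.
Others report (4, 16, 17): truth gives 0; report 16 gives 2 > 0. Violating.
Others report (4, 16, 18): truth gives 0; report 16 gives 2 > 0. Violating.
Others report (4, 17, 16): truth gives 0; report 16 gives 2 > 0. Violating.
Others report (4, 4, 4): truth gives 0; no alternative beats it.
Others report (4, 4, 8): truth gives 0; no alternative beats it.
(Checking all 125 profiles: 90 have a profitable deviation, 35 do not.)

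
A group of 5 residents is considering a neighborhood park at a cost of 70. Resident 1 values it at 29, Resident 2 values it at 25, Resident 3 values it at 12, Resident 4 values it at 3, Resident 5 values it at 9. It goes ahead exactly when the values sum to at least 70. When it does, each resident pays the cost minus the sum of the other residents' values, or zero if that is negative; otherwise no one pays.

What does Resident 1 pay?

21

Total value 78 ≥ cost 70, so the project is built.
The other residents' values sum to 49.
Cost minus that sum is 70 - 49 = 21.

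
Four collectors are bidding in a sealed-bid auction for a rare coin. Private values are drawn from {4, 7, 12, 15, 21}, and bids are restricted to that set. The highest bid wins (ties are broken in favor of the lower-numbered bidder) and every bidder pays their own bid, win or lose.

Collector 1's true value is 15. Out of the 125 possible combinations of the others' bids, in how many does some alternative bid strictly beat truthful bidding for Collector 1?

88

Others bid (4, 4, 4): truth gives 0; bid 4 gives 11 > 0. Violating.
Others bid (4, 4, 7): truth gives 0; bid 7 gives 8 > 0. Violating.
Others bid (4, 4, 12): truth gives 0; bid 12 gives 3 > 0. Violating.
Others bid (4, 4, 21): truth gives -15; bid 4 gives -4 > -15. Violating.
Others bid (4, 4, 15): truth gives 0; no alternative beats it.
Others bid (4, 7, 15): truth gives 0; no alternative beats it.
(Checking all 125 profiles: 88 have a profitable deviation, 37 do not.)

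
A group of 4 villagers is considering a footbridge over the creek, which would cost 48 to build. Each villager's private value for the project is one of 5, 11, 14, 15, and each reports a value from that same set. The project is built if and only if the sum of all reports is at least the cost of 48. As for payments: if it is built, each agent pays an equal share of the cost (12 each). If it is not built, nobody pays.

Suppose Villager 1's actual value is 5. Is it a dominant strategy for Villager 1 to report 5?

Check each profile of the others' reports and compare truth against every alternative report.
Others report (11, 11, 15): truth gives 0, best alternative gives -7.
Others report (11, 14, 14): truth gives 0, best alternative gives -7.
Others report (11, 14, 15): truth gives 0, best alternative gives -7.
Others report (11, 15, 11): truth gives 0, best alternative gives -7.
Others report (11, 15, 14): truth gives 0, best alternative gives -7.
Others report (11, 15, 15): truth gives 0, best alternative gives -7.
(Remaining 58 profiles checked similarly; truth is weakly best in each.)
In every case the truthful report is at least as good as any alternative, so it is a dominant strategy.

Yes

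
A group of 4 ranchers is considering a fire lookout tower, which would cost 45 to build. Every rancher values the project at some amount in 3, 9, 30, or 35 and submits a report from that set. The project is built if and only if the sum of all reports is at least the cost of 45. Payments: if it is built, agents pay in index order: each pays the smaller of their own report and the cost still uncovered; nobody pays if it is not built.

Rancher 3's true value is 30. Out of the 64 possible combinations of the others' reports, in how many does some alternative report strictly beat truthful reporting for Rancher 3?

30

Others report (3, 3, 30): truth gives 0; report 9 gives 21 > 0. Violating.
Others report (3, 3, 35): truth gives 0; report 9 gives 21 > 0. Violating.
Others report (3, 9, 30): truth gives 0; report 3 gives 27 > 0. Violating.
Others report (3, 9, 35): truth gives 0; report 3 gives 27 > 0. Violating.
Others report (3, 3, 3): truth gives 0; no alternative beats it.
Others report (3, 3, 9): truth gives 0; no alternative beats it.
(Checking all 64 profiles: 30 have a profitable deviation, 34 do not.)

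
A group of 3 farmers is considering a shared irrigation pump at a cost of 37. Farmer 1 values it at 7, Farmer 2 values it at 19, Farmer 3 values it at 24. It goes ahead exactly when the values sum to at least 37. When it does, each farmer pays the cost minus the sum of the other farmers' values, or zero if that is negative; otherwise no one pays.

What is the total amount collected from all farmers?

17

Total value 50 ≥ cost 37, so it is built.
Farmer 1: others sum to 43; max(0, 37 - 43) = 0.
Farmer 2: others sum to 31; max(0, 37 - 31) = 6.
Farmer 3: others sum to 26; max(0, 37 - 26) = 11.
Total collected = 0 + 6 + 11 = 17.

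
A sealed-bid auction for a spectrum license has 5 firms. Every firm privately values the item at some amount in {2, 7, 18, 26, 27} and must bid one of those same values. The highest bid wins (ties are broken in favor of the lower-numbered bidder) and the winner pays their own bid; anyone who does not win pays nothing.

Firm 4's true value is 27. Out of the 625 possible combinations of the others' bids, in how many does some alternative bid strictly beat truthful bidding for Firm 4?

108

Others bid (2, 2, 2, 2): truth gives 0; bid 7 gives 20 > 0. Violating.
Others bid (2, 2, 2, 7): truth gives 0; bid 7 gives 20 > 0. Violating.
Others bid (2, 2, 2, 18): truth gives 0; bid 18 gives 9 > 0. Violating.
Others bid (2, 2, 2, 26): truth gives 0; bid 26 gives 1 > 0. Violating.
Others bid (2, 2, 2, 27): truth gives 0; no alternative beats it.
Others bid (2, 2, 7, 27): truth gives 0; no alternative beats it.
(Checking all 625 profiles: 108 have a profitable deviation, 517 do not.)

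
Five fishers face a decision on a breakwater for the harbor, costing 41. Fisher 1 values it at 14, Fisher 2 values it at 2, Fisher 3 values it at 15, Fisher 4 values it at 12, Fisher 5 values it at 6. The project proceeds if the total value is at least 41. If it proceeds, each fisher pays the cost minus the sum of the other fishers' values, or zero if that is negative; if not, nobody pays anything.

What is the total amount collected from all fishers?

17

Total value 49 ≥ cost 41, so it is built.
Fisher 1: others sum to 35; max(0, 41 - 35) = 6.
Fisher 2: others sum to 47; max(0, 41 - 47) = 0.
Fisher 3: others sum to 34; max(0, 41 - 34) = 7.
Fisher 4: others sum to 37; max(0, 41 - 37) = 4.
Fisher 5: others sum to 43; max(0, 41 - 43) = 0.
Total collected = 6 + 0 + 7 + 4 + 0 = 17.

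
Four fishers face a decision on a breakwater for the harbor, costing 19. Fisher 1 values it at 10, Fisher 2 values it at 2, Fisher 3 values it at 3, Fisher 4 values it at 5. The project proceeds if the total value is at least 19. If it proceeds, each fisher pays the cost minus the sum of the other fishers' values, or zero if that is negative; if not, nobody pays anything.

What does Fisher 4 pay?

Total value 20 ≥ cost 19, so the project is built.
The other fishers' values sum to 15.
Cost minus that sum is 19 - 15 = 4.

4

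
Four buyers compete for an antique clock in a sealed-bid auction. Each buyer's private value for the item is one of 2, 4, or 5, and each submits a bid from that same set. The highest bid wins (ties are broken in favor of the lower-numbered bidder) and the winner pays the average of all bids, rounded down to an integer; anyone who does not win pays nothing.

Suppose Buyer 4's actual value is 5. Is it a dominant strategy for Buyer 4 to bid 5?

Yes

Check each profile of the others' bids and compare truth against every alternative bid.
Others bid (2, 2, 4): truth gives 2, best alternative gives 0.
Others bid (2, 4, 2): truth gives 2, best alternative gives 0.
Others bid (2, 4, 4): truth gives 2, best alternative gives 0.
Others bid (4, 2, 2): truth gives 2, best alternative gives 0.
Others bid (4, 2, 4): truth gives 2, best alternative gives 0.
Others bid (4, 4, 2): truth gives 2, best alternative gives 0.
(Remaining 21 profiles checked similarly; truth is weakly best in each.)
In every case the truthful bid is at least as good as any alternative, so it is a dominant strategy.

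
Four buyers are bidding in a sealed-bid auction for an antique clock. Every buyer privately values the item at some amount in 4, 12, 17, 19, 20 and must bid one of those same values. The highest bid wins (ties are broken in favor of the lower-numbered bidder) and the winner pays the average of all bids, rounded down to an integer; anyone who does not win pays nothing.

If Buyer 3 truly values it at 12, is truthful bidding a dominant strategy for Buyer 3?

No

Consider the case where Buyer 1 bids 4, Buyer 2 bids 4 and Buyer 4 bids 17.
Truthful bid 12: loses, pays 0, utility 0.
Bid 17 instead: wins, pays 10, utility 12 - 10 = 2.
Since 2 > 0, bidding 17 is strictly better here, so truthful bidding is not dominant.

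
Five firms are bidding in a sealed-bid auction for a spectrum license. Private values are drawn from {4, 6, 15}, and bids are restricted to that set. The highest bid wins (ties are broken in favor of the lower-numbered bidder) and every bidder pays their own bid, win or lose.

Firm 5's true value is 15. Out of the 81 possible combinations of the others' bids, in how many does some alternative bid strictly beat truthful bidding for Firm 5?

Others bid (4, 4, 4, 4): truth gives 0; bid 6 gives 9 > 0. Violating.
Others bid (4, 4, 4, 15): truth gives -15; bid 4 gives -4 > -15. Violating.
Others bid (4, 4, 6, 15): truth gives -15; bid 4 gives -4 > -15. Violating.
Others bid (4, 4, 15, 4): truth gives -15; bid 4 gives -4 > -15. Violating.
Others bid (4, 4, 4, 6): truth gives 0; no alternative beats it.
Others bid (4, 4, 6, 4): truth gives 0; no alternative beats it.
(Checking all 81 profiles: 66 have a profitable deviation, 15 do not.)

66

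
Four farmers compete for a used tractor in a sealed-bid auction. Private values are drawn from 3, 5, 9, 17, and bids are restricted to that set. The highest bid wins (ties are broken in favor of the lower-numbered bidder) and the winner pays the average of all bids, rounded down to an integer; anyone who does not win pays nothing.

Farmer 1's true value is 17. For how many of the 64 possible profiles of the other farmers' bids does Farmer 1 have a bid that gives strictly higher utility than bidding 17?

Others bid (3, 3, 3): truth gives 11; bid 3 gives 14 > 11. Violating.
Others bid (3, 3, 5): truth gives 10; bid 5 gives 13 > 10. Violating.
Others bid (3, 3, 9): truth gives 9; bid 9 gives 11 > 9. Violating.
Others bid (3, 5, 3): truth gives 10; bid 5 gives 13 > 10. Violating.
Others bid (3, 3, 17): truth gives 7; no alternative beats it.
Others bid (3, 5, 17): truth gives 7; no alternative beats it.
(Checking all 64 profiles: 27 have a profitable deviation, 37 do not.)

27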